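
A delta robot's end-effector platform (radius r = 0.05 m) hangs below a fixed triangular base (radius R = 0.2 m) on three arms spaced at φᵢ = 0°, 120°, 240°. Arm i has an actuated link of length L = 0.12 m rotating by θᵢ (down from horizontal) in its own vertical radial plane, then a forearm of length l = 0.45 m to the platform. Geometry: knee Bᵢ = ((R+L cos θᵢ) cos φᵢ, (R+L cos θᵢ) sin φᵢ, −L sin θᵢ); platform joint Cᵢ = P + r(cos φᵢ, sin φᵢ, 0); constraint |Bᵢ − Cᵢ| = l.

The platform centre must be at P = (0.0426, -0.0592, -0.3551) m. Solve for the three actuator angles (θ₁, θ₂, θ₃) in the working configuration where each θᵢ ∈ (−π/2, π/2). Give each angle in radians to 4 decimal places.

θ₁ = -0.2619, θ₂ = 0.4361, θ₃ = -0.1746

arm 1 (φ=0.0°): x'=0.0426, y'=-0.0592
  e−x'=0.1074;  (l²−L²−(e−x')²−y'²−z²)/2L = 0.1957
  θ1 = atan2(B,A) + arccos(C/0.3710) = -0.2619
rotate P by −φ2: (-0.0726, -0.0073, -0.3551)
  A cos θ + B sin θ = C:  0.2226·cos θ + -0.3551·sin θ = 0.0517
  √(A²+B²)=0.4191;  θ2 = -1.0109+1.4471 ≈ 0.4361
rotate P by −φ3: (0.0300, 0.0665, -0.3551)
  A=0.1200, B=-0.3551, C=(l²−L²−A²−y'²−z²)/(2L)=0.1799
  θ3 = atan2(B,A) + arccos(C/0.3748) = -0.1746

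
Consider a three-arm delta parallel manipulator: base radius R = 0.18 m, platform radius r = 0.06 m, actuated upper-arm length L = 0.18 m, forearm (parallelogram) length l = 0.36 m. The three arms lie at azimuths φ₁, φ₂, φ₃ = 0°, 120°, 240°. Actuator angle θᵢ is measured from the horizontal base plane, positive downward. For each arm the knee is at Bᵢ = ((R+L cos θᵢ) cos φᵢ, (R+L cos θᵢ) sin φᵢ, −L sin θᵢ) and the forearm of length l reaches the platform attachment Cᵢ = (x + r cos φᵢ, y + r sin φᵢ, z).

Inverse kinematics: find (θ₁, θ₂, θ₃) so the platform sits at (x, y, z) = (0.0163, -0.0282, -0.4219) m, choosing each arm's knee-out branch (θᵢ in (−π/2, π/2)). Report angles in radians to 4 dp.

arm 1 (φ=0.0°): x'=0.0163, y'=-0.0282
  A=0.1037, B=-0.4219, C=(l²−L²−A²−y'²−z²)/(2L)=-0.2565
  θ1 = atan2(B,A) + arccos(C/0.4345) = 0.8726
φ2=120.0° → target in arm frame (-0.0326, 0.0000)
  e−x'=0.1526;  (l²−L²−(e−x')²−y'²−z²)/2L = -0.2891
  γ=atan2(-0.4219,0.1526)=-1.2238;  ψ=arccos(-0.6444)=2.2710;  θ2=γ+ψ≈1.0472
φ3=240.0° → target in arm frame (0.0163, 0.0282)
  A cos θ + B sin θ = C:  0.1037·cos θ + -0.4219·sin θ = -0.2565
  θ3 = atan2(B,A) + arccos(C/0.4345) = 0.8727

θ₁ = 0.8726, θ₂ = 1.0472, θ₃ = 0.8727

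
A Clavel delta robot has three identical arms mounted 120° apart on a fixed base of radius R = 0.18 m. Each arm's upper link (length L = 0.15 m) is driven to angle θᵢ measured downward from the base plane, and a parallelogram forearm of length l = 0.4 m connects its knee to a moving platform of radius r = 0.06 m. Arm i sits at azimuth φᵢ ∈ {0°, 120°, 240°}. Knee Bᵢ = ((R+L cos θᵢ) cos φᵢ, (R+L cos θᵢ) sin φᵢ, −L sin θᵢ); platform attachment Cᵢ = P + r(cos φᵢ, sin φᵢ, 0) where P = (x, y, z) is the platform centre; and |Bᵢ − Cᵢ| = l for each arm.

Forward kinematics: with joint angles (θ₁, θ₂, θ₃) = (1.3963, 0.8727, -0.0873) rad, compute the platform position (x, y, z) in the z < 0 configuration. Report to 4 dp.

arm 1 at φ=0.0°: ρ1 = 0.1460;  S1 = (0.1460, 0.0000, -0.1477)
S2 = (0.2164·cos120.0°, 0.2164·sin120.0°, -0.1149) = (-0.1082, 0.1874, -0.1149)
arm 3 at φ=240.0°: ρ3 = 0.2694;  S3 = (-0.1347, -0.2333, 0.0131)
subtract pairs → two planes through P
[-0.5085 0.3748 0.0656]·P = 0.0169;  [-0.5615 -0.4667 0.3216]·P = 0.0296
det = 0.4478;  x = -0.0424+0.3376z,  y = -0.0124+0.2829z
into |P−S₁|² = l²: 1.1940z² + 0.1612z + -0.1025 = 0;  Δ = 0.5156;  z = -0.3682 or 0.2332 → z<0 root = -0.3682
x = -0.1667, y = -0.1166

(-0.1667, -0.1166, -0.3682)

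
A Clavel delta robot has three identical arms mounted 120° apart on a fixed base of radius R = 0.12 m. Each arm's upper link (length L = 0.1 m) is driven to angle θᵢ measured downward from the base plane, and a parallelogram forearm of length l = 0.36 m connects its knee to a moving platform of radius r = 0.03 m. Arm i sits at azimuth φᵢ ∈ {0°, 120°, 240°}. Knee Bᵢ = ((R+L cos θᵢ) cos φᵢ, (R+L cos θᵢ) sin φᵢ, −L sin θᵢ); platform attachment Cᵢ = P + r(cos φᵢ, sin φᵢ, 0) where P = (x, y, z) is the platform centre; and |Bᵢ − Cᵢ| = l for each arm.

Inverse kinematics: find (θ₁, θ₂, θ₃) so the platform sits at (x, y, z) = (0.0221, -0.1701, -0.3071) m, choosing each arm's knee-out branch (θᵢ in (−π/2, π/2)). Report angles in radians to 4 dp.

θ₁ = 0.3492, θ₂ = 1.2219, θ₃ = -0.3488

arm 1 (φ=0.0°): x'=0.0221, y'=-0.1701
  A=0.0679, B=-0.3071, C=(l²−L²−A²−y'²−z²)/(2L)=-0.0413
  √(A²+B²)=0.3145;  θ1 = -1.3532+1.7024 ≈ 0.3492
φ2=120.0° → target in arm frame (-0.1584, 0.0659)
  A=0.2484, B=-0.3071, C=(l²−L²−A²−y'²−z²)/(2L)=-0.2037
  γ=atan2(-0.3071,0.2484)=-0.8908;  ψ=arccos(-0.5157)=2.1126;  θ2=γ+ψ≈1.2219
φ3=240.0° → target in arm frame (0.1363, 0.1042)
  e−x'=-0.0463;  (l²−L²−(e−x')²−y'²−z²)/2L = 0.0615
  γ=atan2(-0.3071,-0.0463)=-1.7203;  ψ=arccos(0.1979)=1.3715;  θ3=γ+ψ≈-0.3488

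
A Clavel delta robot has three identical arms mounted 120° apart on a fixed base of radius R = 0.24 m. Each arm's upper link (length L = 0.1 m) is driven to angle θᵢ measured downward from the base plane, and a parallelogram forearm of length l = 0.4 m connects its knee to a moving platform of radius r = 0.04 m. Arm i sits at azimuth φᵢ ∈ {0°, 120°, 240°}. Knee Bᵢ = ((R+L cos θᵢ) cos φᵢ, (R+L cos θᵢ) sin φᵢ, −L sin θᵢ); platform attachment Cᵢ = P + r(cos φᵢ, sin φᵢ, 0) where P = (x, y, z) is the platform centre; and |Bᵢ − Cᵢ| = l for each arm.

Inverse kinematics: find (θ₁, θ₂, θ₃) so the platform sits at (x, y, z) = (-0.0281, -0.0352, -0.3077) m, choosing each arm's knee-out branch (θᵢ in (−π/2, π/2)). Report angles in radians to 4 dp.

rotate P by −φ1: (-0.0281, -0.0352, -0.3077)
  A=0.2281, B=-0.3077, C=(l²−L²−A²−y'²−z²)/(2L)=0.0103
  √(A²+B²)=0.3830;  θ1 = -0.9329+1.5440 ≈ 0.6111
φ2=120.0° → target in arm frame (-0.0164, 0.0419)
  A cos θ + B sin θ = C:  0.2164·cos θ + -0.3077·sin θ = 0.0336
  θ2 = atan2(B,A) + arccos(C/0.3762) = 0.5236
rotate P by −φ3: (0.0445, -0.0067, -0.3077)
  A cos θ + B sin θ = C:  0.1555·cos θ + -0.3077·sin θ = 0.1555
  θ3 = atan2(B,A) + arccos(C/0.3447) = -0.0002

θ₁ = 0.6111, θ₂ = 0.5236, θ₃ = -0.0002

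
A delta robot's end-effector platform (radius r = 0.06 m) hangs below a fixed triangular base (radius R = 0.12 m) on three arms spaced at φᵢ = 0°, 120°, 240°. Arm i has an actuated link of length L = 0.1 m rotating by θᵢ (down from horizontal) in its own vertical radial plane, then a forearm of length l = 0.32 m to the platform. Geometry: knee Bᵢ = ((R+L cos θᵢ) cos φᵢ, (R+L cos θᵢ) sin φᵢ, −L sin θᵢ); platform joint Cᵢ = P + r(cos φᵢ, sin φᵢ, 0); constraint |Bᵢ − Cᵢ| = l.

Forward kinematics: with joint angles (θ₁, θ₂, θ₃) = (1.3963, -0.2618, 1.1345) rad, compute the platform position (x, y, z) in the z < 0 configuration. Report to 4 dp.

(-0.1319, 0.1489, -0.2893)

arm 1 at φ=0.0°: e+L cos θ1 = 0.0774;  S1 = (0.0774, 0.0000, -0.0985)
S2 = (0.1566·cos120.0°, 0.1566·sin120.0°, 0.0259) = (-0.0783, 0.1356, 0.0259)
arm 3 at φ=240.0°: e+L cos θ3 = 0.1023;  S3 = (-0.0511, -0.0886, -0.0906)
|S₂|²−|S₁|² = 0.0095;  |S₃|²−|S₁|² = 0.0030
[-0.3113 0.2712 0.2487]·P = 0.0095;  [-0.2570 -0.1771 0.0157]·P = 0.0030
det = 0.1248;  x = -0.0200+0.3870z,  y = 0.0121+-0.4729z
sphere 1 gives Az²+Bz+C=0 with A=1.3734, B=0.1102, C=-0.0831;  B²−4AC=0.4685;  roots -0.2893, 0.2091;  negative root z = -0.2893
x = -0.1319, y = 0.1489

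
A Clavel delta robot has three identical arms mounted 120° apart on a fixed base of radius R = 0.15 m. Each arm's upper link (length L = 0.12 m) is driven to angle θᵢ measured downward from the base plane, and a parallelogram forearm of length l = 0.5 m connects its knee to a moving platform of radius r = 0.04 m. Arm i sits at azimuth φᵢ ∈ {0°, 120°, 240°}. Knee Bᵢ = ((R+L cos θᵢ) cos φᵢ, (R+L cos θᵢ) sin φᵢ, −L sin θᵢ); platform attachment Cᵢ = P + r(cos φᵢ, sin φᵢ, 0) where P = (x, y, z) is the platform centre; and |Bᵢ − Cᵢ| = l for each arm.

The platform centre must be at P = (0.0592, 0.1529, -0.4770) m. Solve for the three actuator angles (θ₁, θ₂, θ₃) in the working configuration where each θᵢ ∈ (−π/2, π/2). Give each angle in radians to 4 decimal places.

θ₁ = 0.2621, θ₂ = 0.0876, θ₃ = 1.0477

arm 1 (φ=0.0°): x'=0.0592, y'=0.1529
  e−x'=0.0508;  (l²−L²−(e−x')²−y'²−z²)/2L = -0.0745
  γ=atan2(-0.4770,0.0508)=-1.4647;  ψ=arccos(-0.1554)=1.7268;  θ1=γ+ψ≈0.2621
rotate P by −φ2: (0.1028, -0.1277, -0.4770)
  e−x'=0.0072;  (l²−L²−(e−x')²−y'²−z²)/2L = -0.0346
  γ=atan2(-0.4770,0.0072)=-1.5557;  ψ=arccos(-0.0724)=1.6433;  θ2=γ+ψ≈0.0876
arm 3 (φ=240.0°): x'=-0.1620, y'=-0.0252
  A=0.2720, B=-0.4770, C=(l²−L²−A²−y'²−z²)/(2L)=-0.2773
  θ3 = atan2(B,A) + arccos(C/0.5491) = 1.0477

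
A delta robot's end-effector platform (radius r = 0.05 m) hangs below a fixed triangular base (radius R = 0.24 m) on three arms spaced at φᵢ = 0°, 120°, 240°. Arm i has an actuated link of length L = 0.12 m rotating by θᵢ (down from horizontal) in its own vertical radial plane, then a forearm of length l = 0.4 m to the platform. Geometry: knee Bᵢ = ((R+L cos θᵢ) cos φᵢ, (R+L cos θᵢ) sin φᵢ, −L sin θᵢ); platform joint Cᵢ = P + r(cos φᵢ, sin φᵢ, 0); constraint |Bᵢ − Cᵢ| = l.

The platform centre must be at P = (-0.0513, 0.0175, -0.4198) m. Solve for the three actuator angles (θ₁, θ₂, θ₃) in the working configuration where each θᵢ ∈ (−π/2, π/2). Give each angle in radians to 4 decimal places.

θ₁ = 1.3962, θ₂ = 0.8727, θ₃ = 1.0468

φ1=0.0° → target in arm frame (-0.0513, 0.0175)
  e−x'=0.2413;  (l²−L²−(e−x')²−y'²−z²)/2L = -0.3715
  γ=atan2(-0.4198,0.2413)=-1.0491;  ψ=arccos(-0.7673)=2.4454;  θ1=γ+ψ≈1.3962
rotate P by −φ2: (0.0408, 0.0357, -0.4198)
  A cos θ + B sin θ = C:  0.1492·cos θ + -0.4198·sin θ = -0.2257
  √(A²+B²)=0.4455;  θ2 = -1.2293+2.1020 ≈ 0.8727
rotate P by −φ3: (0.0105, -0.0532, -0.4198)
  A=0.1795, B=-0.4198, C=(l²−L²−A²−y'²−z²)/(2L)=-0.2737
  θ3 = atan2(B,A) + arccos(C/0.4566) = 1.0468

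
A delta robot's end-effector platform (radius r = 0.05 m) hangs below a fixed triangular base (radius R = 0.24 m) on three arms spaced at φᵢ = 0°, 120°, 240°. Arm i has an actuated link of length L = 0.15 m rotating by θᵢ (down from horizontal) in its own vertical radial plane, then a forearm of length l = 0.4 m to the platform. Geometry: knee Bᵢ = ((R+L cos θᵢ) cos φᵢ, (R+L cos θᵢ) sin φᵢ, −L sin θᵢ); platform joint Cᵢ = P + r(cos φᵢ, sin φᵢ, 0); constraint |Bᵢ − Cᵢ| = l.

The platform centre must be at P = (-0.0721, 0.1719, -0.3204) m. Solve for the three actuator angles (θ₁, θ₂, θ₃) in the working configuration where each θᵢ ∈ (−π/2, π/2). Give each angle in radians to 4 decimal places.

θ₁ = 1.2215, θ₂ = -0.3486, θ₃ = 1.3962

rotate P by −φ1: (-0.0721, 0.1719, -0.3204)
  A cos θ + B sin θ = C:  0.2621·cos θ + -0.3204·sin θ = -0.2113
  θ1 = atan2(B,A) + arccos(C/0.4139) = 1.2215
φ2=120.0° → target in arm frame (0.1849, -0.0235)
  e−x'=0.0051;  (l²−L²−(e−x')²−y'²−z²)/2L = 0.1142
  √(A²+B²)=0.3204;  θ2 = -1.5549+1.2063 ≈ -0.3486
arm 3 (φ=240.0°): x'=-0.1128, y'=-0.1484
  e−x'=0.3028;  (l²−L²−(e−x')²−y'²−z²)/2L = -0.2629
  θ3 = atan2(B,A) + arccos(C/0.4409) = 1.3962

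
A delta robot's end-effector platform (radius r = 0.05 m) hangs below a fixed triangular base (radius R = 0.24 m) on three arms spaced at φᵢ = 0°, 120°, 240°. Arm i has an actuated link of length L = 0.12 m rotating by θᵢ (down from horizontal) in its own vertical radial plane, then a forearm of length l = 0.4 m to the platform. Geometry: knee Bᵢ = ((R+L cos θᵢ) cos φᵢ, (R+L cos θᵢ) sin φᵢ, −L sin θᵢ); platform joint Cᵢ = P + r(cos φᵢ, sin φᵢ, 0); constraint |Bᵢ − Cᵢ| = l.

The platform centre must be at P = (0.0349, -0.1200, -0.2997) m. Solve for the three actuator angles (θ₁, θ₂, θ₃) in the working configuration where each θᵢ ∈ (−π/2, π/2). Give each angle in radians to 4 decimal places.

θ₁ = 0.2620, θ₂ = 1.2220, θ₃ = -0.1740

arm 1 (φ=0.0°): x'=0.0349, y'=-0.1200
  A=0.1551, B=-0.2997, C=(l²−L²−A²−y'²−z²)/(2L)=0.0722
  θ1 = atan2(B,A) + arccos(C/0.3375) = 0.2620
rotate P by −φ2: (-0.1214, 0.0298, -0.2997)
  e−x'=0.3114;  (l²−L²−(e−x')²−y'²−z²)/2L = -0.1752
  √(A²+B²)=0.4322;  θ2 = -0.7663+1.9883 ≈ 1.2220
φ3=240.0° → target in arm frame (0.0865, 0.0902)
  A=0.1035, B=-0.2997, C=(l²−L²−A²−y'²−z²)/(2L)=0.1538
  θ3 = atan2(B,A) + arccos(C/0.3171) = -0.1740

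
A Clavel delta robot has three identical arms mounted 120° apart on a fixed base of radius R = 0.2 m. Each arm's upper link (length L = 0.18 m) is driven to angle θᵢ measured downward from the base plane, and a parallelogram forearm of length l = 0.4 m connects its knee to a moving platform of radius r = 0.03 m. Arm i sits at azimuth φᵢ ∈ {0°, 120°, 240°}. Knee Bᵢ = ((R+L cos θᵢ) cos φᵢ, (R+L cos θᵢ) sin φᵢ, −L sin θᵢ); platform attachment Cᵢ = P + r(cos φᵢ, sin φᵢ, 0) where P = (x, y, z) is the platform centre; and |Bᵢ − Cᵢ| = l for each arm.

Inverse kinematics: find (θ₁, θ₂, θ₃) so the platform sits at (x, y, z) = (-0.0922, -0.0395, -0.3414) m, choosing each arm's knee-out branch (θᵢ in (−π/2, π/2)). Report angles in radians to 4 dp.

θ₁ = 1.0473, θ₂ = 0.6109, θ₃ = 0.2617

arm 1 (φ=0.0°): x'=-0.0922, y'=-0.0395
  A cos θ + B sin θ = C:  0.2622·cos θ + -0.3414·sin θ = -0.1646
  θ1 = atan2(B,A) + arccos(C/0.4305) = 1.0473
rotate P by −φ2: (0.0119, 0.0996, -0.3414)
  e−x'=0.1581;  (l²−L²−(e−x')²−y'²−z²)/2L = -0.0663
  √(A²+B²)=0.3762;  θ2 = -1.1371+1.7480 ≈ 0.6109
arm 3 (φ=240.0°): x'=0.0803, y'=-0.0601
  A=0.0897, B=-0.3414, C=(l²−L²−A²−y'²−z²)/(2L)=-0.0017
  √(A²+B²)=0.3530;  θ3 = -1.3139+1.5756 ≈ 0.2617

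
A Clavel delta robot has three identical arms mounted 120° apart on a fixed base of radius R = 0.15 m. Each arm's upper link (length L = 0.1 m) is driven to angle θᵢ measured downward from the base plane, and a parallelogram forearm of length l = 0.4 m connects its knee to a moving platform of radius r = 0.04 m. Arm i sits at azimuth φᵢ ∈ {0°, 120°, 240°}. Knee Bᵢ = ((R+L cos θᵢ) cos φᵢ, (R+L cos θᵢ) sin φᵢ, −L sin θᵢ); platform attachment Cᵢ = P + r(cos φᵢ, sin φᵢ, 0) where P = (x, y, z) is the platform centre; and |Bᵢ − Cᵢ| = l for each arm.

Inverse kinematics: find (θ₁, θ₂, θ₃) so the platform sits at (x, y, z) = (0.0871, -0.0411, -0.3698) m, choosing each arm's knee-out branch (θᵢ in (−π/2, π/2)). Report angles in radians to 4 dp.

φ1=0.0° → target in arm frame (0.0871, -0.0411)
  A=0.0229, B=-0.3698, C=(l²−L²−A²−y'²−z²)/(2L)=0.0552
  θ1 = atan2(B,A) + arccos(C/0.3705) = -0.0876
rotate P by −φ2: (-0.0791, -0.0549, -0.3698)
  A cos θ + B sin θ = C:  0.1891·cos θ + -0.3698·sin θ = -0.1277
  θ2 = atan2(B,A) + arccos(C/0.4154) = 0.7853
rotate P by −φ3: (-0.0080, 0.0960, -0.3698)
  e−x'=0.1180;  (l²−L²−(e−x')²−y'²−z²)/2L = -0.0494
  θ3 = atan2(B,A) + arccos(C/0.3882) = 0.4364

θ₁ = -0.0876, θ₂ = 0.7853, θ₃ = 0.4364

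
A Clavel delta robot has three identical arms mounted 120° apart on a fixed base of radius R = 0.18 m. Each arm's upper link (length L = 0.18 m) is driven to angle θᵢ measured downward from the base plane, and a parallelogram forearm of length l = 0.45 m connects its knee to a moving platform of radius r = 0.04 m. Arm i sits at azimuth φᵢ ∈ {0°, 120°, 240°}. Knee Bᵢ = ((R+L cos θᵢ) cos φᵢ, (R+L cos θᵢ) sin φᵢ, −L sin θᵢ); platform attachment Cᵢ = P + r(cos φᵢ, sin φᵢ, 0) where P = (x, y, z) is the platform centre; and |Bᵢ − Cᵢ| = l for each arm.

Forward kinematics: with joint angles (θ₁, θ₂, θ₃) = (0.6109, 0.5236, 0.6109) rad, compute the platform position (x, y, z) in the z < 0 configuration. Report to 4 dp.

φ1=0.0°: virtual centre (0.2874, 0.0000, -0.1032), radius l
arm 2 at φ=120.0°: (R−r)+L cos θ2 = 0.2959;  centre 2 = (-0.1479, 0.2562, -0.0900)
φ3=240.0°: virtual centre (-0.1437, -0.2489, -0.1032), radius l
eliminate P² terms by subtracting sphere 1 from 2 and 3
plane₁₂: -0.8708x+0.5125y+0.0265z = 0.0024
det = 0.8755;  x = -0.0013+0.0151z,  y = 0.0023+-0.0261z
into |P−centre ₁|² = l²: 1.0009z² + 0.1977z + -0.1084 = 0;  Δ = 0.4732;  z = -0.4424 or 0.2449 → z<0 root = -0.4424
x = -0.0080, y = 0.0139

(-0.0080, 0.0139, -0.4424)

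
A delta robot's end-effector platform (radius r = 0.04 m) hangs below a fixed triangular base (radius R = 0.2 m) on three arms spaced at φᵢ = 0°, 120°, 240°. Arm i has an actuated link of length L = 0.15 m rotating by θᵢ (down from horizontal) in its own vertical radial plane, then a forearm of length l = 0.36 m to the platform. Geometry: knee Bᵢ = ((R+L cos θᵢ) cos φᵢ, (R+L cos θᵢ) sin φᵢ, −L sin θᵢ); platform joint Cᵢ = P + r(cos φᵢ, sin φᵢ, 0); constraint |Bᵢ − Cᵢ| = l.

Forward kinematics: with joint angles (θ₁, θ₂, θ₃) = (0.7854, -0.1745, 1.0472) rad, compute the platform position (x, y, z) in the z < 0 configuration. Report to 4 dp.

(-0.0303, 0.1139, -0.2757)

arm 1 at φ=0.0°: ρ1 = 0.2661;  centre 1 = (0.2661, 0.0000, -0.1061)
centre 2 = (0.3077·cos120.0°, 0.3077·sin120.0°, 0.0260) = (-0.1539, 0.2665, 0.0260)
φ3=240.0°: virtual centre (-0.1175, -0.2035, -0.1299), radius l
subtract pairs → two planes through P
linear system: -0.8399x+0.5330y = 0.0133−0.2642z; -0.7671x+-0.4070y = -0.0099−-0.0477z
Cramer: x(z) = -0.0002+0.1094z;  y(z) = 0.0247-0.3233z
quadratic in z: (1.1165)z²+(0.1379)z+(-0.0469)=0, √Δ=0.4778 → z ∈ {-0.2757, 0.1522}; z = -0.2757 (taking z<0)
x = -0.0303, y = 0.1139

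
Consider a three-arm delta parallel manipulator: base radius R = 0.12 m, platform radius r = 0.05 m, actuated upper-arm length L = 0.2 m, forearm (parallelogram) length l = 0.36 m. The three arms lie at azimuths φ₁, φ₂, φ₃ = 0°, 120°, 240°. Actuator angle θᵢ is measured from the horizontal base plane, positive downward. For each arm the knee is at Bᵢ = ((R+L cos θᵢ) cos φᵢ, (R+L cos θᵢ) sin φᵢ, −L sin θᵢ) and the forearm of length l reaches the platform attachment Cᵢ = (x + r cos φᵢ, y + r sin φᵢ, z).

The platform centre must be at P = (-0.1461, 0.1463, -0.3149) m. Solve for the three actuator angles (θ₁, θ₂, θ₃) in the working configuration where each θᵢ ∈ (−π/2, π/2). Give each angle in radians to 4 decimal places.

θ₁ = 1.1347, θ₂ = -0.1745, θ₃ = 0.8729

arm 1 (φ=0.0°): x'=-0.1461, y'=0.1463
  e−x'=0.2161;  (l²−L²−(e−x')²−y'²−z²)/2L = -0.1942
  √(A²+B²)=0.3819;  θ1 = -0.9694+2.1041 ≈ 1.1347
rotate P by −φ2: (0.1997, 0.0534, -0.3149)
  e−x'=-0.1297;  (l²−L²−(e−x')²−y'²−z²)/2L = -0.0731
  √(A²+B²)=0.3406;  θ2 = -1.9616+1.7872 ≈ -0.1745
arm 3 (φ=240.0°): x'=-0.0536, y'=-0.1997
  e−x'=0.1236;  (l²−L²−(e−x')²−y'²−z²)/2L = -0.1618
  γ=atan2(-0.3149,0.1236)=-1.1966;  ψ=arccos(-0.4783)=2.0695;  θ3=γ+ψ≈0.8729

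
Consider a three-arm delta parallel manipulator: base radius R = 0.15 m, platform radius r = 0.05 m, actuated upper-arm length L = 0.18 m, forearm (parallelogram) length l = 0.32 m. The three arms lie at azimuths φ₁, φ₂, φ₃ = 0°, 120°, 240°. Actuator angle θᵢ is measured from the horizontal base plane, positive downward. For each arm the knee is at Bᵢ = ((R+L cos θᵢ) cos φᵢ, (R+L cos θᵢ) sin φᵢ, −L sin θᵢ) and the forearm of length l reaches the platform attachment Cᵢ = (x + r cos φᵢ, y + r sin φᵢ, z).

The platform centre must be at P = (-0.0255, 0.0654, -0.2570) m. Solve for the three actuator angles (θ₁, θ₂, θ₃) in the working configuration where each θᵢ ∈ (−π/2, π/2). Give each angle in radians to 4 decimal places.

φ1=0.0° → target in arm frame (-0.0255, 0.0654)
  A cos θ + B sin θ = C:  0.1255·cos θ + -0.2570·sin θ = -0.0447
  √(A²+B²)=0.2860;  θ1 = -1.1165+1.7276 ≈ 0.6110
rotate P by −φ2: (0.0694, -0.0106, -0.2570)
  e−x'=0.0306;  (l²−L²−(e−x')²−y'²−z²)/2L = 0.0081
  θ2 = atan2(B,A) + arccos(C/0.2588) = 0.0874
φ3=240.0° → target in arm frame (-0.0439, -0.0548)
  e−x'=0.1439;  (l²−L²−(e−x')²−y'²−z²)/2L = -0.0549
  θ3 = atan2(B,A) + arccos(C/0.2945) = 0.6978

θ₁ = 0.6110, θ₂ = 0.0874, θ₃ = 0.6978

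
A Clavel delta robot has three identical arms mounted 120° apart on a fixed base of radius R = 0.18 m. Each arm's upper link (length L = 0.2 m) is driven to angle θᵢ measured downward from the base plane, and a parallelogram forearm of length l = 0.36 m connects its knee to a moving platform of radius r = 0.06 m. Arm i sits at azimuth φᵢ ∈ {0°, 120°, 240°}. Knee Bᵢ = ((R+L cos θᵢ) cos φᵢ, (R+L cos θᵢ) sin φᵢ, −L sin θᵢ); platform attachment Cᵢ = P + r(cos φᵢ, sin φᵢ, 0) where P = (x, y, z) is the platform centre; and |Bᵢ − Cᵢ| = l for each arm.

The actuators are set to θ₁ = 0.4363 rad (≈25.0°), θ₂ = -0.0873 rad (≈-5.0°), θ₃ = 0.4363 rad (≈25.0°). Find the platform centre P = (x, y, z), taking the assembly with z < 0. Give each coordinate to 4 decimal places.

(-0.0268, 0.0463, -0.2254)

arm 1 at φ=0.0°: e+L cos θ1 = 0.3013;  centre 1 = (0.3013, 0.0000, -0.0845)
arm 2 at φ=120.0°: e+L cos θ2 = 0.3192;  centre 2 = (-0.1596, 0.2765, 0.0174)
centre 3 = (0.3013·cos240.0°, 0.3013·sin240.0°, -0.0845) = (-0.1506, -0.2609, -0.0845)
|centre ₂|²−|centre ₁|² = 0.0043;  |centre ₃|²−|centre ₁|² = 0.0000
linear system: -0.9218x+0.5529y = 0.0043−0.2039z; -0.9038x+-0.5218y = 0.0000−0.0000z
det = 0.9807;  x = -0.0023+0.1085z,  y = 0.0040+-0.1879z
into |P−centre ₁|² = l²: 1.0471z² + 0.1017z + -0.0303 = 0;  Δ = 0.1372;  z = -0.2254 or 0.1283 → z<0 root = -0.2254
x = -0.0268, y = 0.0463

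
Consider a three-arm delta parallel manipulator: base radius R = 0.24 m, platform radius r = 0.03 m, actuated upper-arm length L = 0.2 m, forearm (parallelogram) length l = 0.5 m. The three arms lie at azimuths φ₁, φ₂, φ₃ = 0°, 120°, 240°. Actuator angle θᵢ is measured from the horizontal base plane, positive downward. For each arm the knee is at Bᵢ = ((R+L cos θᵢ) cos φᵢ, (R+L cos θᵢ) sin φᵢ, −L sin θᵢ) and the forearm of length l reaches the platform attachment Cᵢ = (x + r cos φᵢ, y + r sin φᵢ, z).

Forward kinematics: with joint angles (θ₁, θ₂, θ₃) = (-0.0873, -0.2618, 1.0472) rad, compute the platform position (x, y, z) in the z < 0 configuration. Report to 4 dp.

arm 1 at φ=0.0°: ρ1 = 0.4092;  S1 = (0.4092, 0.0000, 0.0174)
S2 = (0.4032·cos120.0°, 0.4032·sin120.0°, 0.0518) = (-0.2016, 0.3492, 0.0518)
φ3=240.0°: virtual centre (-0.1550, -0.2685, -0.1732), radius l
|S₂|²−|S₁|² = -0.0025;  |S₃|²−|S₁|² = -0.0417
[-1.2217 0.6983 0.0687]·P = -0.0025;  [-1.1285 -0.5369 -0.3813]·P = -0.0417
Cramer: x(z) = 0.0211-0.1589z;  y(z) = 0.0333-0.3762z
quadratic in z: (1.1668)z²+(0.0634)z+(-0.0979)=0, √Δ=0.6791 → z ∈ {-0.3182, 0.2638}; z = -0.3182 (taking z<0)
x = 0.0716, y = 0.1530

(0.0716, 0.1530, -0.3182)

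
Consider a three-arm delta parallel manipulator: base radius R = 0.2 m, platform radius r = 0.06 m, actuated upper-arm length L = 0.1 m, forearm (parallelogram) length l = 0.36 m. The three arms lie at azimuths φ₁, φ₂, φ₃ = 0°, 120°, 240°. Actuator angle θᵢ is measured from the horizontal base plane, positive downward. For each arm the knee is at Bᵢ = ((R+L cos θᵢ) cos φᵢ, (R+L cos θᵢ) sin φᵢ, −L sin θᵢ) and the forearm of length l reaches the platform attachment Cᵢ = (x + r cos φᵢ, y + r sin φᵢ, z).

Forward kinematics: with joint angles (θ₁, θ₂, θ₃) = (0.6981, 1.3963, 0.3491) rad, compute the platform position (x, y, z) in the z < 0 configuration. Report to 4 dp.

φ1=0.0°: virtual centre (0.2166, 0.0000, -0.0643), radius l
O2 = (0.1574·cos120.0°, 0.1574·sin120.0°, -0.0985) = (-0.0787, 0.1363, -0.0985)
arm 3 at φ=240.0°: ρ3 = 0.2340;  O3 = (-0.1170, -0.2026, -0.0342)
eliminate P² terms by subtracting sphere 1 from 2 and 3
linear system: -0.5906x+0.2726y = -0.0166−-0.0684z; -0.6672x+-0.4052y = 0.0049−0.0601z
det = 0.4212;  x = 0.0128+-0.0269z,  y = -0.0331+0.1927z
quadratic in z: (1.0379)z²+(0.1268)z+(-0.0828)=0, √Δ=0.6000 → z ∈ {-0.3501, 0.2280}; z = -0.3501 (taking z<0)
x = 0.0222, y = -0.1006

(0.0222, -0.1006, -0.3501)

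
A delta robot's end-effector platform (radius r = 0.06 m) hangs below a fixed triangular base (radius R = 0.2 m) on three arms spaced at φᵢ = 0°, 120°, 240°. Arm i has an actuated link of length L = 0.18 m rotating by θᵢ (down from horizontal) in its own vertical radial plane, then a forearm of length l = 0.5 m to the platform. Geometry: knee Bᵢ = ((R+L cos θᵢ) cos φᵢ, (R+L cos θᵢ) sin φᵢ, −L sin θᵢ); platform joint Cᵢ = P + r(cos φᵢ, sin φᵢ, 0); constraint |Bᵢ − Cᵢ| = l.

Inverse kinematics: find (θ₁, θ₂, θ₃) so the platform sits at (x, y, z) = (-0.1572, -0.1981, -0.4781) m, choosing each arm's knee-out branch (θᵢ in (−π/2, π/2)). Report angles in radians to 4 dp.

arm 1 (φ=0.0°): x'=-0.1572, y'=-0.1981
  e−x'=0.2972;  (l²−L²−(e−x')²−y'²−z²)/2L = -0.3849
  γ=atan2(-0.4781,0.2972)=-1.0146;  ψ=arccos(-0.6837)=2.3236;  θ1=γ+ψ≈1.3089
arm 2 (φ=120.0°): x'=-0.0930, y'=0.2352
  e−x'=0.2330;  (l²−L²−(e−x')²−y'²−z²)/2L = -0.3349
  θ2 = atan2(B,A) + arccos(C/0.5318) = 1.1346
rotate P by −φ3: (0.2502, -0.0371, -0.4781)
  A cos θ + B sin θ = C:  -0.1102·cos θ + -0.4781·sin θ = -0.0680
  γ=atan2(-0.4781,-0.1102)=-1.7973;  ψ=arccos(-0.1387)=1.7099;  θ3=γ+ψ≈-0.0874

θ₁ = 1.3089, θ₂ = 1.1346, θ₃ = -0.0874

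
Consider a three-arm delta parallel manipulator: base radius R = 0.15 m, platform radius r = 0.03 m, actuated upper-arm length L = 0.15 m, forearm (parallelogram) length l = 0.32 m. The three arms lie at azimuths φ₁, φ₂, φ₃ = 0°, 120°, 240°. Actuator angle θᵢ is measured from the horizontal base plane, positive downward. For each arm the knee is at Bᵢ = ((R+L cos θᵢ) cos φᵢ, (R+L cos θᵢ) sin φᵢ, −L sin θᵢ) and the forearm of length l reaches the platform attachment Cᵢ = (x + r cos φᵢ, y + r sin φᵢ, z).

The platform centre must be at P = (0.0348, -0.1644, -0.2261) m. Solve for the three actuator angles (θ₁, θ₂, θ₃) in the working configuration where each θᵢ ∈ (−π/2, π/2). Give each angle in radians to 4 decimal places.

θ₁ = 0.4364, θ₂ = 1.3961, θ₃ = -0.2621

arm 1 (φ=0.0°): x'=0.0348, y'=-0.1644
  A cos θ + B sin θ = C:  0.0852·cos θ + -0.2261·sin θ = -0.0184
  √(A²+B²)=0.2416;  θ1 = -1.2104+1.6469 ≈ 0.4364
arm 2 (φ=120.0°): x'=-0.1598, y'=0.0521
  e−x'=0.2798;  (l²−L²−(e−x')²−y'²−z²)/2L = -0.1740
  θ2 = atan2(B,A) + arccos(C/0.3597) = 1.3961
φ3=240.0° → target in arm frame (0.1250, 0.1123)
  A=-0.0050, B=-0.2261, C=(l²−L²−A²−y'²−z²)/(2L)=0.0538
  √(A²+B²)=0.2262;  θ3 = -1.5928+1.3307 ≈ -0.2621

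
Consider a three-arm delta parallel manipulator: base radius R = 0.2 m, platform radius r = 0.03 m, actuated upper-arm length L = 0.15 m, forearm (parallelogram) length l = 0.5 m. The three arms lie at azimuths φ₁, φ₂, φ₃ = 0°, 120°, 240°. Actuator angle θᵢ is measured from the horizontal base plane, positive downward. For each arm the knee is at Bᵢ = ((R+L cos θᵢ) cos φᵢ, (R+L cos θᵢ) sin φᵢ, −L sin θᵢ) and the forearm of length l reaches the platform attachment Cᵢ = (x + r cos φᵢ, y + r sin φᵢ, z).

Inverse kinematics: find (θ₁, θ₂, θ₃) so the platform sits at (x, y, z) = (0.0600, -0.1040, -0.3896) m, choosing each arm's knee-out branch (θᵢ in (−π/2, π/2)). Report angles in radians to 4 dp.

θ₁ = -0.1745, θ₂ = 0.6978, θ₃ = -0.1749

φ1=0.0° → target in arm frame (0.0600, -0.1040)
  A cos θ + B sin θ = C:  0.1100·cos θ + -0.3896·sin θ = 0.1760
  γ=atan2(-0.3896,0.1100)=-1.2956;  ψ=arccos(0.4347)=1.1211;  θ1=γ+ψ≈-0.1745
arm 2 (φ=120.0°): x'=-0.1201, y'=0.0000
  A cos θ + B sin θ = C:  0.2901·cos θ + -0.3896·sin θ = -0.0281
  γ=atan2(-0.3896,0.2901)=-0.9308;  ψ=arccos(-0.0578)=1.6287;  θ2=γ+ψ≈0.6978
φ3=240.0° → target in arm frame (0.0601, 0.1040)
  A=0.1099, B=-0.3896, C=(l²−L²−A²−y'²−z²)/(2L)=0.1761
  √(A²+B²)=0.4048;  θ3 = -1.2958+1.1208 ≈ -0.1749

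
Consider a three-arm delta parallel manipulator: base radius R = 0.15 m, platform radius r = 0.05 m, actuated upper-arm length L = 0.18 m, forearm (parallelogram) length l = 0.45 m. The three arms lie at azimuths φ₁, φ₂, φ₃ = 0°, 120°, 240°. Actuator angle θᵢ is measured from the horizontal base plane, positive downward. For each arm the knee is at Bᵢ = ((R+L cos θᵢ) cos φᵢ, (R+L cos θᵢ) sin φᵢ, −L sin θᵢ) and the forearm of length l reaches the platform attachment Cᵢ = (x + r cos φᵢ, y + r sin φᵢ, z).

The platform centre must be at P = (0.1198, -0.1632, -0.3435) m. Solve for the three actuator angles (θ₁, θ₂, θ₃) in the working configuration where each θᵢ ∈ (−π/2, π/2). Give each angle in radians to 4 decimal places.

φ1=0.0° → target in arm frame (0.1198, -0.1632)
  A cos θ + B sin θ = C:  -0.0198·cos θ + -0.3435·sin θ = 0.0697
  √(A²+B²)=0.3441;  θ1 = -1.6284+1.3669 ≈ -0.2615
rotate P by −φ2: (-0.2012, -0.0221, -0.3435)
  A cos θ + B sin θ = C:  0.3012·cos θ + -0.3435·sin θ = -0.1087
  γ=atan2(-0.3435,0.3012)=-0.8509;  ψ=arccos(-0.2379)=1.8110;  θ2=γ+ψ≈0.9601
φ3=240.0° → target in arm frame (0.0814, 0.1853)
  A=0.0186, B=-0.3435, C=(l²−L²−A²−y'²−z²)/(2L)=0.0484
  γ=atan2(-0.3435,0.0186)=-1.5168;  ψ=arccos(0.1406)=1.4298;  θ3=γ+ψ≈-0.0870

θ₁ = -0.2615, θ₂ = 0.9601, θ₃ = -0.0870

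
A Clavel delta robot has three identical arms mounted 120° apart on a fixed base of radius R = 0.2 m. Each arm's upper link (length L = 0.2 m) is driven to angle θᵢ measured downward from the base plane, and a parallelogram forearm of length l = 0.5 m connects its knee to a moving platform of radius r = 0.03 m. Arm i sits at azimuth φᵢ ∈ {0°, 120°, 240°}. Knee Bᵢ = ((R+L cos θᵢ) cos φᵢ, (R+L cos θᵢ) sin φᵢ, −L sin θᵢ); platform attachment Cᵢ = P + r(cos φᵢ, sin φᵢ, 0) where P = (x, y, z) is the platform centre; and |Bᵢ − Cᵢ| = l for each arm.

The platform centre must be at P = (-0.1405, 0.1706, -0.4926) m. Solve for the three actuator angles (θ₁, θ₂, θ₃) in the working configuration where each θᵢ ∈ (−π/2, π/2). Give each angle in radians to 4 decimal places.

arm 1 (φ=0.0°): x'=-0.1405, y'=0.1706
  A=0.3105, B=-0.4926, C=(l²−L²−A²−y'²−z²)/(2L)=-0.3954
  γ=atan2(-0.4926,0.3105)=-1.0084;  ψ=arccos(-0.6791)=2.3173;  θ1=γ+ψ≈1.3089
φ2=120.0° → target in arm frame (0.2180, 0.0364)
  A=-0.0480, B=-0.4926, C=(l²−L²−A²−y'²−z²)/(2L)=-0.0907
  √(A²+B²)=0.4949;  θ2 = -1.6679+1.7551 ≈ 0.0872
rotate P by −φ3: (-0.0775, -0.2070, -0.4926)
  A cos θ + B sin θ = C:  0.2475·cos θ + -0.4926·sin θ = -0.3419
  θ3 = atan2(B,A) + arccos(C/0.5513) = 1.1345

θ₁ = 1.3089, θ₂ = 0.0872, θ₃ = 1.1345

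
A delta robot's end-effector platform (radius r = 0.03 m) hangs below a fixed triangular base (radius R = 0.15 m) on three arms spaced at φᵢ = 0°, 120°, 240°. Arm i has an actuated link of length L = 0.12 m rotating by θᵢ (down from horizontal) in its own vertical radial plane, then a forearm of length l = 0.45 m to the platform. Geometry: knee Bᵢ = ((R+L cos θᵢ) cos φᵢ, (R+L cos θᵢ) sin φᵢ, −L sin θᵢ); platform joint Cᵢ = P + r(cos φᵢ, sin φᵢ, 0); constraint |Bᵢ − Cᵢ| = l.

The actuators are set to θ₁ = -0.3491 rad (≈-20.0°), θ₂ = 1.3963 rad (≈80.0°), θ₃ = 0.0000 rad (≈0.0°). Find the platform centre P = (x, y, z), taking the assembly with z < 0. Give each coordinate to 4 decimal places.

arm 1 at φ=0.0°: e+L cos θ1 = 0.2328;  O1 = (0.2328, 0.0000, 0.0410)
φ2=120.0°: virtual centre (-0.0704, 0.1220, -0.1182), radius l
O3 = (0.2400·cos240.0°, 0.2400·sin240.0°, 0.0000) = (-0.1200, -0.2078, 0.0000)
|O₂|²−|O₁|² = -0.0221;  |O₃|²−|O₁|² = 0.0017
[-0.6064 0.2439 -0.3184]·P = -0.0221;  [-0.7055 -0.4157 -0.0821]·P = 0.0017
det = 0.4242;  x = 0.0206+-0.3593z,  y = -0.0392+0.4123z
quadratic in z: (1.2991)z²+(0.0380)z+(-0.1543)=0, √Δ=0.8962 → z ∈ {-0.3596, 0.3303}; z = -0.3596 (taking z<0)
x = 0.1498, y = -0.1874

(0.1498, -0.1874, -0.3596)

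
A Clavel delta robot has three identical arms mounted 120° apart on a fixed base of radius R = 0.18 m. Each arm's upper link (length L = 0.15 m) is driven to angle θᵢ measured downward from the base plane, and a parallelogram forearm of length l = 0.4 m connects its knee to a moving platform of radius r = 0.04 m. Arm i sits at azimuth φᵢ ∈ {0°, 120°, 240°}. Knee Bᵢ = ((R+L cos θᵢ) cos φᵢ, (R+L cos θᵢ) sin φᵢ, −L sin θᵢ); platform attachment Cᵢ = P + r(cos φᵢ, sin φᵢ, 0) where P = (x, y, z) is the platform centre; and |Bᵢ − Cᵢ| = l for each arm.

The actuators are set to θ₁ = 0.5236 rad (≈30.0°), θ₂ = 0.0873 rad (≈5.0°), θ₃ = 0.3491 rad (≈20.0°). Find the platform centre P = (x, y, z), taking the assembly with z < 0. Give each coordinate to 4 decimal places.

(-0.0390, 0.0274, -0.3277)

arm 1 at φ=0.0°: (R−r)+L cos θ1 = 0.2699;  S1 = (0.2699, 0.0000, -0.0750)
S2 = (0.2894·cos120.0°, 0.2894·sin120.0°, -0.0131) = (-0.1447, 0.2507, -0.0131)
arm 3 at φ=240.0°: (R−r)+L cos θ3 = 0.2810;  S3 = (-0.1405, -0.2433, -0.0513)
|S₂|²−|S₁|² = 0.0055;  |S₃|²−|S₁|² = 0.0031
[-0.8292 0.5013 0.1238]·P = 0.0055;  [-0.8208 -0.4866 0.0474]·P = 0.0031
Cramer: x(z) = -0.0052+0.1031z;  y(z) = 0.0024-0.0765z
sphere 1 gives Az²+Bz+C=0 with A=1.0165, B=0.0929, C=-0.0787;  B²−4AC=0.3286;  roots -0.3277, 0.2363;  negative root z = -0.3277
x = -0.0390, y = 0.0274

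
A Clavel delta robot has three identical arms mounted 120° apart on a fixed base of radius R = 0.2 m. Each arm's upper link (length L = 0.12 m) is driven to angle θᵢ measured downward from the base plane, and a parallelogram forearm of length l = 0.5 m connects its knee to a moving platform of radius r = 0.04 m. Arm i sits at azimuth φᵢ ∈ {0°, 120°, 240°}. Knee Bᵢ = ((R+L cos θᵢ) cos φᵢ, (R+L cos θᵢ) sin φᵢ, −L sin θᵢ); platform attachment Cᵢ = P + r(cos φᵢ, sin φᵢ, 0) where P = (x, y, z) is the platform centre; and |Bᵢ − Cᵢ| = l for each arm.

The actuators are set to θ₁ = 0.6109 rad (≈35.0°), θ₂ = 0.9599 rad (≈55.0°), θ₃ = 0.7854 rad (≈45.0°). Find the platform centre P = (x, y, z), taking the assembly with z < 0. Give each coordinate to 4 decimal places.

(0.0409, -0.0240, -0.5184)

arm 1 at φ=0.0°: e+L cos θ1 = 0.2583;  centre 1 = (0.2583, 0.0000, -0.0688)
centre 2 = (0.2288·cos120.0°, 0.2288·sin120.0°, -0.0983) = (-0.1144, 0.1982, -0.0983)
arm 3 at φ=240.0°: e+L cos θ3 = 0.2449;  centre 3 = (-0.1224, -0.2120, -0.0849)
|centre ₂|²−|centre ₁|² = -0.0094;  |centre ₃|²−|centre ₁|² = -0.0043
plane₁₂: -0.7454x+0.3963y+-0.0589z = -0.0094
Cramer: x(z) = 0.0092-0.0610z;  y(z) = -0.0064+0.0340z
into |P−centre ₁|² = l²: 1.0049z² + 0.1676z + -0.1832 = 0;  Δ = 0.7644;  z = -0.5184 or 0.3516 → z<0 root = -0.5184
x = 0.0409, y = -0.0240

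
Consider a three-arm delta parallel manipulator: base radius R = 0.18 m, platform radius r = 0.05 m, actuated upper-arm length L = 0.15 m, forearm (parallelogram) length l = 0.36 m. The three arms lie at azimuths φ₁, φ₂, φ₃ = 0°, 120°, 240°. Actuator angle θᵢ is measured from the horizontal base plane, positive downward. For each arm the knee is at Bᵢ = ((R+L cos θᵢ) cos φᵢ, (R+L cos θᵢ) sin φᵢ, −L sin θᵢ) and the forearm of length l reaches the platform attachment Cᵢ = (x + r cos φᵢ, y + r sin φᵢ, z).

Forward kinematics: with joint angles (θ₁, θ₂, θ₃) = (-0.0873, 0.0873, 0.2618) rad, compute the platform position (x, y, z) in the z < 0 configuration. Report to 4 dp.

(0.0231, 0.0142, -0.2393)

arm 1 at φ=0.0°: ρ1 = 0.2794;  S1 = (0.2794, 0.0000, 0.0131)
φ2=120.0°: virtual centre (-0.1397, 0.2420, -0.0131), radius l
φ3=240.0°: virtual centre (-0.1374, -0.2381, -0.0388), radius l
subtract pairs → two planes through P
[-0.8383 0.4840 -0.0523]·P = 0.0000;  [-0.8337 -0.4761 -0.1038]·P = -0.0012
det = 0.8026;  x = 0.0007+-0.0936z,  y = 0.0012+-0.0541z
sphere 1 gives Az²+Bz+C=0 with A=1.0117, B=0.0259, C=-0.0517;  B²−4AC=0.2101;  roots -0.2393, 0.2137;  negative root z = -0.2393
x = 0.0231, y = 0.0142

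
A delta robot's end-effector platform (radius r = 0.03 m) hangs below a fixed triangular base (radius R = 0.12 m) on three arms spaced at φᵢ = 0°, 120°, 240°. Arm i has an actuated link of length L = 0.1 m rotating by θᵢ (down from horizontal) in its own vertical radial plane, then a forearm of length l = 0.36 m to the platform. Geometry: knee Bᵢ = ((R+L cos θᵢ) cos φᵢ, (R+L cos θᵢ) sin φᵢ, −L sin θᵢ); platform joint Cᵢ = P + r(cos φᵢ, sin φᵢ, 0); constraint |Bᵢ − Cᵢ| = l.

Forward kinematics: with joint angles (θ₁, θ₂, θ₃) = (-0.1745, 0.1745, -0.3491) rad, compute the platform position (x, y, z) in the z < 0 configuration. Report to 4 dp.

(0.0097, -0.0453, -0.2918)

arm 1 at φ=0.0°: e+L cos θ1 = 0.1885;  O1 = (0.1885, 0.0000, 0.0174)
arm 2 at φ=120.0°: e+L cos θ2 = 0.1885;  O2 = (-0.0942, 0.1632, -0.0174)
O3 = (0.1840·cos240.0°, 0.1840·sin240.0°, 0.0342) = (-0.0920, -0.1593, 0.0342)
|O₂|²−|O₁|² = 0.0000;  |O₃|²−|O₁|² = -0.0008
plane₁₂: -0.5654x+0.3265y+-0.0694z = 0.0000
Cramer: x(z) = 0.0007-0.0306z;  y(z) = 0.0013+0.1597z
sphere 1 gives Az²+Bz+C=0 with A=1.0264, B=-0.0228, C=-0.0940;  B²−4AC=0.3866;  roots -0.2918, 0.3140;  negative root z = -0.2918
x = 0.0097, y = -0.0453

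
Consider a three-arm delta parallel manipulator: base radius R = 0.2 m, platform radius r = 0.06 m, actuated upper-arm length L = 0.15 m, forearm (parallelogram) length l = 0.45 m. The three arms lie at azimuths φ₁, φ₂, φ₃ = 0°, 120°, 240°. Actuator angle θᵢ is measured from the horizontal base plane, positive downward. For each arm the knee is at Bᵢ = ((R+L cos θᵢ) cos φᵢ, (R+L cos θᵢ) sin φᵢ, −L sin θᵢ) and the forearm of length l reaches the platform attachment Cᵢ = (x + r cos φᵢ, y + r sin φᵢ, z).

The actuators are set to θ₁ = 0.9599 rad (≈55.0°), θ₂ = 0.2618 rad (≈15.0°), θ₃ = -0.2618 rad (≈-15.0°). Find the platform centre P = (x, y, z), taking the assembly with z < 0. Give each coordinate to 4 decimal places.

(-0.1457, -0.0582, -0.3698)

S1 = (0.2260·cos0.0°, 0.2260·sin0.0°, -0.1229) = (0.2260, 0.0000, -0.1229)
S2 = (0.2849·cos120.0°, 0.2849·sin120.0°, -0.0388) = (-0.1424, 0.2467, -0.0388)
arm 3 at φ=240.0°: (R−r)+L cos θ3 = 0.2849;  S3 = (-0.1424, -0.2467, 0.0388)
eliminate P² terms by subtracting sphere 1 from 2 and 3
plane₁₂: -0.7370x+0.4934y+0.1681z = 0.0165
Cramer: x(z) = -0.0224+0.3334z;  y(z) = 0.0000+0.1574z
into |P−S₁|² = l²: 1.1359z² + 0.0801z + -0.1257 = 0;  Δ = 0.5776;  z = -0.3698 or 0.2993 → z<0 root = -0.3698
x = -0.1457, y = -0.0582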